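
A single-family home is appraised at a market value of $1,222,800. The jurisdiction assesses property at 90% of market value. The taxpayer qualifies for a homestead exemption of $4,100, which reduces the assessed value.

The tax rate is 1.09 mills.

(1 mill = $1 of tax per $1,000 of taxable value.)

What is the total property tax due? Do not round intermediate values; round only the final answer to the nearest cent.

$1,195.10

Assessed value = $1,222,800 × 0.9 = $1,100,520
Taxable value = $1,100,520 − $4,100 = $1,096,420
Tax = $1,096,420 × 0.00109 = $1,195.0978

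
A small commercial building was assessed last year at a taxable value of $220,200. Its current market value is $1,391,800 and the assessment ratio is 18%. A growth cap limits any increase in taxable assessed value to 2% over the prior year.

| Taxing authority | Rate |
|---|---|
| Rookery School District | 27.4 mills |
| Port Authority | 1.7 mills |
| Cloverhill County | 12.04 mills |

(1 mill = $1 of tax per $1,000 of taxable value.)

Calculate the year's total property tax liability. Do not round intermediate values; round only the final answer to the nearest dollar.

$9,240

Uncapped assessed value = $1,391,800 × 0.18 = $250,524
Cap limit = $220,200 × 1.02 = $224,604
Taxable assessed value = min($250,524, $224,604) = $224,604 (cap binds)
Rookery School District: $224,604 × 0.0274 = $6,154.1496
Port Authority: $224,604 × 0.0017 = $381.8268
Cloverhill County: $224,604 × 0.01204 = $2,704.23216
Total = $9,240.20856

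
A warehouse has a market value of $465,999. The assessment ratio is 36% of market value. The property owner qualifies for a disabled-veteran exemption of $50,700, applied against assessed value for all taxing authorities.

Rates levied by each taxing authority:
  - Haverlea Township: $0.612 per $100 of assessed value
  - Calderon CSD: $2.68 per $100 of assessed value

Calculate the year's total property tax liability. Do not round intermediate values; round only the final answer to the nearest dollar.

Assessed value = $465,999 × 0.36 = $167,759.64
Taxable value = $167,759.64 − $50,700 = $117,059.64
Haverlea Township: $117,059.64 × 0.00612 = $716.4049968
Calderon CSD: $117,059.64 × 0.0268 = $3,137.198352
Total = $716.4049968 + $3,137.198352 = $3,853.6033488

$3,854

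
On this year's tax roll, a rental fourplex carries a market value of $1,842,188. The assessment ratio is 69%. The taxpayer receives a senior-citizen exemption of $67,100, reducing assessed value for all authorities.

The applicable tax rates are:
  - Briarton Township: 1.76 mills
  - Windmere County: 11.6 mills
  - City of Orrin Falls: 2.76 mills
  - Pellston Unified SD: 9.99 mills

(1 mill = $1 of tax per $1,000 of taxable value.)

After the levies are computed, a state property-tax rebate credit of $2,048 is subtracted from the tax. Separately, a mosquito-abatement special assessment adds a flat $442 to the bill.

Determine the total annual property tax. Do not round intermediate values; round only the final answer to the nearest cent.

Assessed value = $1,842,188 × 0.69 = $1,271,109.72
Taxable value = $1,271,109.72 − $67,100 = $1,204,009.72
Briarton Township: $1,204,009.72 × 0.00176 = $2,119.0571072
Windmere County: $1,204,009.72 × 0.0116 = $13,966.512752
City of Orrin Falls: $1,204,009.72 × 0.00276 = $3,323.0668272
Pellston Unified SD: $1,204,009.72 × 0.00999 = $12,028.0571028
Levies subtotal = $31,436.6937892
After credit = $31,436.6937892 − $2,048 = $29,388.6937892
Total = $29,388.6937892 + $442 = $29,830.6937892

$29,830.69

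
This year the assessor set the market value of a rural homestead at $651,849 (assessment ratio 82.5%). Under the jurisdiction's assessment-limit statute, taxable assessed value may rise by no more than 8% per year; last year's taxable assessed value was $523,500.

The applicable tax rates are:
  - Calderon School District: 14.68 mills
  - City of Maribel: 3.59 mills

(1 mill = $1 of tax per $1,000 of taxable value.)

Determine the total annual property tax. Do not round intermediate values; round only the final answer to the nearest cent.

$9,825.16

Uncapped assessed value = $651,849 × 0.825 = $537,775.425
Cap limit = $523,500 × 1.08 = $565,380
Taxable assessed value = min($537,775.425, $565,380) = $537,775.425 (cap does not bind)
Calderon School District: $537,775.425 × 0.01468 = $7,894.543239
City of Maribel: $537,775.425 × 0.00359 = $1,930.61377575
Total = $9,825.15701475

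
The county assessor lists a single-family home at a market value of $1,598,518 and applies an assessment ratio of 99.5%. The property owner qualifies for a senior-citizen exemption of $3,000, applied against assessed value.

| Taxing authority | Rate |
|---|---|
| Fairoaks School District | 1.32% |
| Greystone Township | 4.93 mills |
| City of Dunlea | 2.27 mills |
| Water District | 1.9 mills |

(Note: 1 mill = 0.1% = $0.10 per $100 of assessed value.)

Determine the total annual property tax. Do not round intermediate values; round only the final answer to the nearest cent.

Assessed value = $1,598,518 × 0.995 = $1,590,525.41
Taxable value = $1,590,525.41 − $3,000 = $1,587,525.41
Fairoaks School District: $1,587,525.41 × 0.0132 = $20,955.335412
Greystone Township: $1,587,525.41 × 0.00493 = $7,826.5002713
City of Dunlea: $1,587,525.41 × 0.00227 = $3,603.6826807
Water District: $1,587,525.41 × 0.0019 = $3,016.298279
Total = $35,401.816643

$35,401.82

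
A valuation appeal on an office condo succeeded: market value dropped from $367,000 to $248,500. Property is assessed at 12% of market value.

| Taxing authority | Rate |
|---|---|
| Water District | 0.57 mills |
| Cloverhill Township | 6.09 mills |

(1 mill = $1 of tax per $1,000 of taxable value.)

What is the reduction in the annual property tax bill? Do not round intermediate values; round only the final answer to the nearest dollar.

$95

Old assessed value = $367,000 × 0.12 = $44,040
New assessed value = $248,500 × 0.12 = $29,820
Combined rate = 0.00057 + 0.00609 = 0.00666
Old tax = $44,040 × 0.00666 = $293.3064
New tax = $29,820 × 0.00666 = $198.6012
Reduction = $293.3064 − $198.6012 = $94.7052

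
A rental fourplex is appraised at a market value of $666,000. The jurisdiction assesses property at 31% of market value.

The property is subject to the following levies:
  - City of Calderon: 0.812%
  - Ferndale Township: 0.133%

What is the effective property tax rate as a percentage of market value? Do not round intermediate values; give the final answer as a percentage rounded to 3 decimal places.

Assessed value = $666,000 × 0.31 = $206,460
City of Calderon: $206,460 × 0.00812 = $1,676.4552
Ferndale Township: $206,460 × 0.00133 = $274.5918
Total tax = $1,951.047
Effective rate = $1,951.047 ÷ $666,000 = 0.293% of market value

0.293%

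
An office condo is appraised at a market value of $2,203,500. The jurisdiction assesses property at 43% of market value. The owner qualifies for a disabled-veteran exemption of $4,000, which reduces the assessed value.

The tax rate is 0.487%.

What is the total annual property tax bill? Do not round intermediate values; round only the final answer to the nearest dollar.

$4,595

Assessed value = $2,203,500 × 0.43 = $947,505
Taxable value = $947,505 − $4,000 = $943,505
Tax = $943,505 × 0.00487 = $4,594.86935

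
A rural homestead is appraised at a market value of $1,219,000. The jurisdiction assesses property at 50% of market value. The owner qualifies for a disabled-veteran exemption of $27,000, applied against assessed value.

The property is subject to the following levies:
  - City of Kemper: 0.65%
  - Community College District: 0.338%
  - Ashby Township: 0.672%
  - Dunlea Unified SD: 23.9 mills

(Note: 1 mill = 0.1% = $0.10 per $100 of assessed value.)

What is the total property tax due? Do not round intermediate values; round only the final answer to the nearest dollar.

Assessed value = $1,219,000 × 0.5 = $609,500
Taxable value = $609,500 − $27,000 = $582,500
City of Kemper: $582,500 × 0.0065 = $3,786.25
Community College District: $582,500 × 0.00338 = $1,968.85
Ashby Township: $582,500 × 0.00672 = $3,914.4
Dunlea Unified SD: $582,500 × 0.0239 = $13,921.75
Total = $23,591.25

$23,591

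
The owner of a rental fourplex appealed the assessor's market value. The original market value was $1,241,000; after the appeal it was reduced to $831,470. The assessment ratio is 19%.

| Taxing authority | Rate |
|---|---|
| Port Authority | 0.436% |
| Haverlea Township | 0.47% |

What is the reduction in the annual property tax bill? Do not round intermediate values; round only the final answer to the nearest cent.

Old assessed value = $1,241,000 × 0.19 = $235,790
New assessed value = $831,470 × 0.19 = $157,979.3
Combined rate = 0.00436 + 0.0047 = 0.00906
Old tax = $235,790 × 0.00906 = $2,136.2574
New tax = $157,979.3 × 0.00906 = $1,431.292458
Reduction = $2,136.2574 − $1,431.292458 = $704.964942

$704.96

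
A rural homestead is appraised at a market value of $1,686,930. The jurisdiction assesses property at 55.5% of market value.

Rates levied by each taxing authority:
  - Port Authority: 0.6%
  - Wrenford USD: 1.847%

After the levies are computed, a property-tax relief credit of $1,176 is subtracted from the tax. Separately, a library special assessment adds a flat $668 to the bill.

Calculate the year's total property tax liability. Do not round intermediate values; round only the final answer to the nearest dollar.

$22,402

Assessed value = $1,686,930 × 0.555 = $936,246.15
Port Authority: $936,246.15 × 0.006 = $5,617.4769
Wrenford USD: $936,246.15 × 0.01847 = $17,292.4663905
Levies subtotal = $22,909.9432905
After credit = $22,909.9432905 − $1,176 = $21,733.9432905
Total = $21,733.9432905 + $668 = $22,401.9432905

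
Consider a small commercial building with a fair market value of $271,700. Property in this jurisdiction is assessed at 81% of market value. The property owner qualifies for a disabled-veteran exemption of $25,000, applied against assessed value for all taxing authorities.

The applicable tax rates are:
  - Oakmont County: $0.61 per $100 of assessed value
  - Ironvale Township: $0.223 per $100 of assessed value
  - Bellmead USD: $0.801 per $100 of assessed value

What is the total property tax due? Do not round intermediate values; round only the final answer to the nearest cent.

Assessed value = $271,700 × 0.81 = $220,077
Taxable value = $220,077 − $25,000 = $195,077
Oakmont County: $195,077 × 0.0061 = $1,189.9697
Ironvale Township: $195,077 × 0.00223 = $435.02171
Bellmead USD: $195,077 × 0.00801 = $1,562.56677
Total = $1,189.9697 + $435.02171 + $1,562.56677 = $3,187.55818

$3,187.56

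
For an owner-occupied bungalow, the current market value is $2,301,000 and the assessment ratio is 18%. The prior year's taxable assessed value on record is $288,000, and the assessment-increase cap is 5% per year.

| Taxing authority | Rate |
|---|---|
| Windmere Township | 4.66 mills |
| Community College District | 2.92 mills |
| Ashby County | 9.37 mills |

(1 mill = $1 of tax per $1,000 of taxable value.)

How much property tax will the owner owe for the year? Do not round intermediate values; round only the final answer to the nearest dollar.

Uncapped assessed value = $2,301,000 × 0.18 = $414,180
Cap limit = $288,000 × 1.05 = $302,400
Taxable assessed value = min($414,180, $302,400) = $302,400 (cap binds)
Windmere Township: $302,400 × 0.00466 = $1,409.184
Community College District: $302,400 × 0.00292 = $883.008
Ashby County: $302,400 × 0.00937 = $2,833.488
Total = $5,125.68

$5,126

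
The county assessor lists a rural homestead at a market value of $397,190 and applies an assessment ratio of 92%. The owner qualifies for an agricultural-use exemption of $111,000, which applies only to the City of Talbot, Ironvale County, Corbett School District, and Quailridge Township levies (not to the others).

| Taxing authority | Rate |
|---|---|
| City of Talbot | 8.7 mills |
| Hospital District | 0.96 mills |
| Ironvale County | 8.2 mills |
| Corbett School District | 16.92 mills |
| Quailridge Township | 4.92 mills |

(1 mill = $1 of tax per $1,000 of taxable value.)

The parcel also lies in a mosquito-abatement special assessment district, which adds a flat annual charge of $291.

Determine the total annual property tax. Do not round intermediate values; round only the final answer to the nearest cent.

Assessed value = $397,190 × 0.92 = $365,414.8
City of Talbot: ($365,414.8 − $111,000) × 0.0087 = $254,414.8 × 0.0087 = $2,213.40876
Hospital District: $365,414.8 × 0.00096 = $350.798208
Ironvale County: ($365,414.8 − $111,000) × 0.0082 = $254,414.8 × 0.0082 = $2,086.20136
Corbett School District: ($365,414.8 − $111,000) × 0.01692 = $254,414.8 × 0.01692 = $4,304.698416
Quailridge Township: ($365,414.8 − $111,000) × 0.00492 = $254,414.8 × 0.00492 = $1,251.720816
Levies subtotal = $10,206.82756
Total = $10,206.82756 + $291 = $10,497.82756

$10,497.83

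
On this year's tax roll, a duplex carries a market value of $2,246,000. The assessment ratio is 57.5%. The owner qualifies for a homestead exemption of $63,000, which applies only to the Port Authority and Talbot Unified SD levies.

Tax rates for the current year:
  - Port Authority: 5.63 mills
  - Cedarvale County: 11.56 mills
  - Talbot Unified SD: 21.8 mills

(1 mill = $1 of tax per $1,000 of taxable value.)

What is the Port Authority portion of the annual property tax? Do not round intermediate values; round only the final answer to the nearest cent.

Assessed value = $2,246,000 × 0.575 = $1,291,450
Port Authority taxable value = $1,291,450 − $63,000 = $1,228,450
Port Authority levy = $1,228,450 × 0.00563 = $6,916.1735

$6,916.17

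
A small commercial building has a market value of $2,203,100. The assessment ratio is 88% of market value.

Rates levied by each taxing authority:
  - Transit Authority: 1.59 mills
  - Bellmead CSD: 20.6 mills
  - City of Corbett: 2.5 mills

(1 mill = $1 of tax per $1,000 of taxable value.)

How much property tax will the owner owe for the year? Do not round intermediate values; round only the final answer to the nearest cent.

$47,867.19

Assessed value = $2,203,100 × 0.88 = $1,938,728
Transit Authority: $1,938,728 × 0.00159 = $3,082.57752
Bellmead CSD: $1,938,728 × 0.0206 = $39,937.7968
City of Corbett: $1,938,728 × 0.0025 = $4,846.82
Total = $3,082.57752 + $39,937.7968 + $4,846.82 = $47,867.19432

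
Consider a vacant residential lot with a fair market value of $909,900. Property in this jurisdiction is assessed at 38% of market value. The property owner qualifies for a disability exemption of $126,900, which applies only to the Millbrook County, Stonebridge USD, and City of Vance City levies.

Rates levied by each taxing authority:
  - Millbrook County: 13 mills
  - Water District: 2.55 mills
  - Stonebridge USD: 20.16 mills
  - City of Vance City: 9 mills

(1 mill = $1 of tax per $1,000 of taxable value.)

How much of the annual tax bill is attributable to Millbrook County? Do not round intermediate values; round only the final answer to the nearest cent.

$2,845.21

Assessed value = $909,900 × 0.38 = $345,762
Millbrook County taxable value = $345,762 − $126,900 = $218,862
Millbrook County levy = $218,862 × 0.013 = $2,845.206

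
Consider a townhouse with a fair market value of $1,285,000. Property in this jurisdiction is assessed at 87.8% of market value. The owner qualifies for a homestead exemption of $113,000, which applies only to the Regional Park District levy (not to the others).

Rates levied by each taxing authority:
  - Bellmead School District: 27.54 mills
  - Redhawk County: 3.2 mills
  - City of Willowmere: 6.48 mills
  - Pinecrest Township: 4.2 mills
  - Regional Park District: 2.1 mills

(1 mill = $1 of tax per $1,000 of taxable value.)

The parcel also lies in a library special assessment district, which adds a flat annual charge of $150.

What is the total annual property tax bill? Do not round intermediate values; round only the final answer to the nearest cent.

Assessed value = $1,285,000 × 0.878 = $1,128,230
Bellmead School District: $1,128,230 × 0.02754 = $31,071.4542
Redhawk County: $1,128,230 × 0.0032 = $3,610.336
City of Willowmere: $1,128,230 × 0.00648 = $7,310.9304
Pinecrest Township: $1,128,230 × 0.0042 = $4,738.566
Regional Park District: ($1,128,230 − $113,000) × 0.0021 = $1,015,230 × 0.0021 = $2,131.983
Levies subtotal = $48,863.2696
Total = $48,863.2696 + $150 = $49,013.2696

$49,013.27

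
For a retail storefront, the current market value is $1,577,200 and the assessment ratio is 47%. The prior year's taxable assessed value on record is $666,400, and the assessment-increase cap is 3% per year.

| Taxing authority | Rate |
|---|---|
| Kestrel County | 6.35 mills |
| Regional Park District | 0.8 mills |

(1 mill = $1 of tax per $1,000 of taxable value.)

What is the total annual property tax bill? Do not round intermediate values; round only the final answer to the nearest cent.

Uncapped assessed value = $1,577,200 × 0.47 = $741,284
Cap limit = $666,400 × 1.03 = $686,392
Taxable assessed value = min($741,284, $686,392) = $686,392 (cap binds)
Kestrel County: $686,392 × 0.00635 = $4,358.5892
Regional Park District: $686,392 × 0.0008 = $549.1136
Total = $4,907.7028

$4,907.70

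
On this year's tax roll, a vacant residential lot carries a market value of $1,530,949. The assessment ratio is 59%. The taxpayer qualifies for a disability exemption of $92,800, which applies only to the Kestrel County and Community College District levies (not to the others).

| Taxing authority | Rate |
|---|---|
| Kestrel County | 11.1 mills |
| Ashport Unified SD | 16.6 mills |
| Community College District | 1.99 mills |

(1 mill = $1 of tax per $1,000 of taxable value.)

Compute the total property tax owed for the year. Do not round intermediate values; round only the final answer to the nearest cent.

Assessed value = $1,530,949 × 0.59 = $903,259.91
Kestrel County: ($903,259.91 − $92,800) × 0.0111 = $810,459.91 × 0.0111 = $8,996.105001
Ashport Unified SD: $903,259.91 × 0.0166 = $14,994.114506
Community College District: ($903,259.91 − $92,800) × 0.00199 = $810,459.91 × 0.00199 = $1,612.8152209
Total = $25,603.0347279

$25,603.03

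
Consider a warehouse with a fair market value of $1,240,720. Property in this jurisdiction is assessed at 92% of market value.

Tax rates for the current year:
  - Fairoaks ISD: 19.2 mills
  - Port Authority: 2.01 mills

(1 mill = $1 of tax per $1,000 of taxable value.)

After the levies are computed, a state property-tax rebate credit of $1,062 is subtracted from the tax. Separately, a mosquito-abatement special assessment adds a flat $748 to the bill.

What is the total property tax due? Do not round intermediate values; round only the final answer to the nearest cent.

$23,896.42

Assessed value = $1,240,720 × 0.92 = $1,141,462.4
Fairoaks ISD: $1,141,462.4 × 0.0192 = $21,916.07808
Port Authority: $1,141,462.4 × 0.00201 = $2,294.339424
Levies subtotal = $24,210.417504
After credit = $24,210.417504 − $1,062 = $23,148.417504
Total = $23,148.417504 + $748 = $23,896.417504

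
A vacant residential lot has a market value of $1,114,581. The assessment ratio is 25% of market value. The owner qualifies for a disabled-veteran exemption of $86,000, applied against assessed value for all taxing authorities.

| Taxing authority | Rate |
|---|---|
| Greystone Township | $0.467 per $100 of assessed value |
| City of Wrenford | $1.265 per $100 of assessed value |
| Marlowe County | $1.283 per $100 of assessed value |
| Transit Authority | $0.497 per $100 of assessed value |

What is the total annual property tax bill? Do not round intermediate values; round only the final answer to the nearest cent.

Assessed value = $1,114,581 × 0.25 = $278,645.25
Taxable value = $278,645.25 − $86,000 = $192,645.25
Greystone Township: $192,645.25 × 0.00467 = $899.6533175
City of Wrenford: $192,645.25 × 0.01265 = $2,436.9624125
Marlowe County: $192,645.25 × 0.01283 = $2,471.6385575
Transit Authority: $192,645.25 × 0.00497 = $957.4468925
Total = $899.6533175 + $2,436.9624125 + $2,471.6385575 + $957.4468925 = $6,765.70118

$6,765.70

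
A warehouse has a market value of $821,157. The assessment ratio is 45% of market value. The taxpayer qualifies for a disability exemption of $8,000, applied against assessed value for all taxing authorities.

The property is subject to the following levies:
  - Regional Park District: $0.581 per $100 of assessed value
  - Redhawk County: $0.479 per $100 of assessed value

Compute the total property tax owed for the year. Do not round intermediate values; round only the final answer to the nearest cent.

$3,832.12

Assessed value = $821,157 × 0.45 = $369,520.65
Taxable value = $369,520.65 − $8,000 = $361,520.65
Regional Park District: $361,520.65 × 0.00581 = $2,100.4349765
Redhawk County: $361,520.65 × 0.00479 = $1,731.6839135
Total = $2,100.4349765 + $1,731.6839135 = $3,832.11889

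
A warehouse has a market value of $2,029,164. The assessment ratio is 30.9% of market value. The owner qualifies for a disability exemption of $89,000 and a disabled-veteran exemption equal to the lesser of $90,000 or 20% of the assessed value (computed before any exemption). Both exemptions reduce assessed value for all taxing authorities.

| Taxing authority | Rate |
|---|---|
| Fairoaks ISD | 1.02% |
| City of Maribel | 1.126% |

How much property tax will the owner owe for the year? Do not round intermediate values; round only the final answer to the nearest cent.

Assessed value = $2,029,164 × 0.309 = $627,011.676
Disabled-veteran exemption = min($90,000, 20% × $627,011.676) = min($90,000, $125,402.3352) = $90,000 (dollar cap binds)
Taxable value = $627,011.676 − $89,000 − $90,000 = $448,011.676
Fairoaks ISD: $448,011.676 × 0.0102 = $4,569.7190952
City of Maribel: $448,011.676 × 0.01126 = $5,044.61147176
Total = $9,614.33056696

$9,614.33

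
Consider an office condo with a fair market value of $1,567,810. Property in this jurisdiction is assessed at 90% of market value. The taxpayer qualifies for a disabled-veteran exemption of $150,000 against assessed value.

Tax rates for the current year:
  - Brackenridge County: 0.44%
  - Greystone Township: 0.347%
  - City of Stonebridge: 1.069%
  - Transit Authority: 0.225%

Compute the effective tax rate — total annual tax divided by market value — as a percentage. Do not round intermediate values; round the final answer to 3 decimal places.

1.674%

Assessed value = $1,567,810 × 0.9 = $1,411,029
Taxable value = $1,411,029 − $150,000 = $1,261,029
Brackenridge County: $1,261,029 × 0.0044 = $5,548.5276
Greystone Township: $1,261,029 × 0.00347 = $4,375.77063
City of Stonebridge: $1,261,029 × 0.01069 = $13,480.40001
Transit Authority: $1,261,029 × 0.00225 = $2,837.31525
Total tax = $26,242.01349
Effective rate = $26,242.01349 ÷ $1,567,810 = 1.674% of market value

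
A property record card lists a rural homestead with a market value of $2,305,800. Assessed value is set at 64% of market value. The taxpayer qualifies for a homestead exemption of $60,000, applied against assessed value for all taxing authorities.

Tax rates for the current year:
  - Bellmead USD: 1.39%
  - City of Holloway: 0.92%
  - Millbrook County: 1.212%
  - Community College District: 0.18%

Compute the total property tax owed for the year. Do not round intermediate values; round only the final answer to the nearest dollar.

$52,410

Assessed value = $2,305,800 × 0.64 = $1,475,712
Taxable value = $1,475,712 − $60,000 = $1,415,712
Bellmead USD: $1,415,712 × 0.0139 = $19,678.3968
City of Holloway: $1,415,712 × 0.0092 = $13,024.5504
Millbrook County: $1,415,712 × 0.01212 = $17,158.42944
Community College District: $1,415,712 × 0.0018 = $2,548.2816
Total = $19,678.3968 + $13,024.5504 + $17,158.42944 + $2,548.2816 = $52,409.65824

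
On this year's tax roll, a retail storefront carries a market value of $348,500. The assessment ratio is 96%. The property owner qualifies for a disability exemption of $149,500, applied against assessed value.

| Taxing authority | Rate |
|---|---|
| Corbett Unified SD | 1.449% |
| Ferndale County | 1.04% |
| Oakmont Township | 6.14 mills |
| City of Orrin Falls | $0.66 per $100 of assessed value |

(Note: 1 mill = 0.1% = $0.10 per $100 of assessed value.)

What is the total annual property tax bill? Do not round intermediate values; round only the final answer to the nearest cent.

$6,963.81

Assessed value = $348,500 × 0.96 = $334,560
Taxable value = $334,560 − $149,500 = $185,060
Corbett Unified SD: $185,060 × 0.01449 = $2,681.5194
Ferndale County: $185,060 × 0.0104 = $1,924.624
Oakmont Township: $185,060 × 0.00614 = $1,136.2684
City of Orrin Falls: $185,060 × 0.0066 = $1,221.396
Total = $6,963.8078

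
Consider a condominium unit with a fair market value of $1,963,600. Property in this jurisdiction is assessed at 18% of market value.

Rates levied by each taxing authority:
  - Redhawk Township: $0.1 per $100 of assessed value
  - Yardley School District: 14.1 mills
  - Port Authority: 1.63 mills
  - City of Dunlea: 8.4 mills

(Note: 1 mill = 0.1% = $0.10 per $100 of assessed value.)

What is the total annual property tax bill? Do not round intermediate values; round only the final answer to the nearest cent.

Assessed value = $1,963,600 × 0.18 = $353,448
Redhawk Township: $353,448 × 0.001 = $353.448
Yardley School District: $353,448 × 0.0141 = $4,983.6168
Port Authority: $353,448 × 0.00163 = $576.12024
City of Dunlea: $353,448 × 0.0084 = $2,968.9632
Total = $8,882.14824

$8,882.15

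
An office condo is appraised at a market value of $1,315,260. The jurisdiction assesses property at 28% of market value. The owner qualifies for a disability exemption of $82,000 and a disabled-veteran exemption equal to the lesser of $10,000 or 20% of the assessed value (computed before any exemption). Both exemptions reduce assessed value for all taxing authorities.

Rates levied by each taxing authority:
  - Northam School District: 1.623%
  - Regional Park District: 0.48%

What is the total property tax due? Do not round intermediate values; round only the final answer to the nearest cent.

Assessed value = $1,315,260 × 0.28 = $368,272.8
Disabled-veteran exemption = min($10,000, 20% × $368,272.8) = min($10,000, $73,654.56) = $10,000 (dollar cap binds)
Taxable value = $368,272.8 − $82,000 − $10,000 = $276,272.8
Northam School District: $276,272.8 × 0.01623 = $4,483.907544
Regional Park District: $276,272.8 × 0.0048 = $1,326.10944
Total = $5,810.016984

$5,810.02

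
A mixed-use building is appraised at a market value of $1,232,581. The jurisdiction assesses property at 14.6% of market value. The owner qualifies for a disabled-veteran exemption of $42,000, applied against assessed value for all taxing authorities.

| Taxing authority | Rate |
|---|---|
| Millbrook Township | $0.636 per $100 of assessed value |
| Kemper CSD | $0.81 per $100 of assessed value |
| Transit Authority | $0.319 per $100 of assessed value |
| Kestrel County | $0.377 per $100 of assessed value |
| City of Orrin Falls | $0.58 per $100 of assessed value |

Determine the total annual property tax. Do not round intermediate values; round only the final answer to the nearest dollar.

$3,755

Assessed value = $1,232,581 × 0.146 = $179,956.826
Taxable value = $179,956.826 − $42,000 = $137,956.826
Millbrook Township: $137,956.826 × 0.00636 = $877.40541336
Kemper CSD: $137,956.826 × 0.0081 = $1,117.4502906
Transit Authority: $137,956.826 × 0.00319 = $440.08227494
Kestrel County: $137,956.826 × 0.00377 = $520.09723402
City of Orrin Falls: $137,956.826 × 0.0058 = $800.1495908
Total = $877.40541336 + $1,117.4502906 + $440.08227494 + $520.09723402 + $800.1495908 = $3,755.18480372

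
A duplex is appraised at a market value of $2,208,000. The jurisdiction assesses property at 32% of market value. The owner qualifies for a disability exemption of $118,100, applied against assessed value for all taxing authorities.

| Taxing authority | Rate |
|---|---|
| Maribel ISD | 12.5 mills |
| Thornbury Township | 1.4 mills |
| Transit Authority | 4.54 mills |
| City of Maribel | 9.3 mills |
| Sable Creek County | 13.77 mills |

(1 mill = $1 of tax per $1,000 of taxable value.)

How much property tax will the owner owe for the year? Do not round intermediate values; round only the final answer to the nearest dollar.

$24,427

Assessed value = $2,208,000 × 0.32 = $706,560
Taxable value = $706,560 − $118,100 = $588,460
Maribel ISD: $588,460 × 0.0125 = $7,355.75
Thornbury Township: $588,460 × 0.0014 = $823.844
Transit Authority: $588,460 × 0.00454 = $2,671.6084
City of Maribel: $588,460 × 0.0093 = $5,472.678
Sable Creek County: $588,460 × 0.01377 = $8,103.0942
Total = $7,355.75 + $823.844 + $2,671.6084 + $5,472.678 + $8,103.0942 = $24,426.9746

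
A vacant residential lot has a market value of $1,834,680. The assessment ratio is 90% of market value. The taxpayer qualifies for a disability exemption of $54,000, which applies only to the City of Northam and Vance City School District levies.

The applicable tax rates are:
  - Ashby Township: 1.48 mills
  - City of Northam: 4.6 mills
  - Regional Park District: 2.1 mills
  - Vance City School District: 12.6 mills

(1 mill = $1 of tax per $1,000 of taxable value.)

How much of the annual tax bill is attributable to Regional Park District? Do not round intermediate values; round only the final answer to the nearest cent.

$3,467.55

Assessed value = $1,834,680 × 0.9 = $1,651,212
Regional Park District taxable value = $1,651,212 (exemption does not apply)
Regional Park District levy = $1,651,212 × 0.0021 = $3,467.5452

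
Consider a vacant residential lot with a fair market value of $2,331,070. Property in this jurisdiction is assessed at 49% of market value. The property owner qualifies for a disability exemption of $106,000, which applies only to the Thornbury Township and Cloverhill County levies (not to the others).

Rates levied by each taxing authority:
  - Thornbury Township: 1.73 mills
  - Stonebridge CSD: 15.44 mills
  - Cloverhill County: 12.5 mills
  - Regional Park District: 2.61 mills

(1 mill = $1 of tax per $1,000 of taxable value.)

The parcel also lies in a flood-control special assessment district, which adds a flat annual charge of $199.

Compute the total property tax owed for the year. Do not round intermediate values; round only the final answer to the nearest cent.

Assessed value = $2,331,070 × 0.49 = $1,142,224.3
Thornbury Township: ($1,142,224.3 − $106,000) × 0.00173 = $1,036,224.3 × 0.00173 = $1,792.668039
Stonebridge CSD: $1,142,224.3 × 0.01544 = $17,635.943192
Cloverhill County: ($1,142,224.3 − $106,000) × 0.0125 = $1,036,224.3 × 0.0125 = $12,952.80375
Regional Park District: $1,142,224.3 × 0.00261 = $2,981.205423
Levies subtotal = $35,362.620404
Total = $35,362.620404 + $199 = $35,561.620404

$35,561.62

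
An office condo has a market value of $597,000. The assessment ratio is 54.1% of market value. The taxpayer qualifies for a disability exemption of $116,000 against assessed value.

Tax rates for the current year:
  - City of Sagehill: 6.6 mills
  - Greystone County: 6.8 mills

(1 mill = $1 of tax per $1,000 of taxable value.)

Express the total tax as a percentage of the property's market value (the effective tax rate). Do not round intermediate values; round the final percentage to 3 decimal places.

Assessed value = $597,000 × 0.541 = $322,977
Taxable value = $322,977 − $116,000 = $206,977
City of Sagehill: $206,977 × 0.0066 = $1,366.0482
Greystone County: $206,977 × 0.0068 = $1,407.4436
Total tax = $2,773.4918
Effective rate = $2,773.4918 ÷ $597,000 = 0.465% of market value

0.465%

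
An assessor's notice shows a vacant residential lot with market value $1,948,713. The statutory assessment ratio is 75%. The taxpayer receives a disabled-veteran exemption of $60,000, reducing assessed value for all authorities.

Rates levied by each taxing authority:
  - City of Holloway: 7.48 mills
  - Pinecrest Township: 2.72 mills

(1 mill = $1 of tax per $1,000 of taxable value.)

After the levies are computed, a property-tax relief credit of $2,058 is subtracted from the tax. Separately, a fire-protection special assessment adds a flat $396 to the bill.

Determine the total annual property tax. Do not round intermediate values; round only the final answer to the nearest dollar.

Assessed value = $1,948,713 × 0.75 = $1,461,534.75
Taxable value = $1,461,534.75 − $60,000 = $1,401,534.75
City of Holloway: $1,401,534.75 × 0.00748 = $10,483.47993
Pinecrest Township: $1,401,534.75 × 0.00272 = $3,812.17452
Levies subtotal = $14,295.65445
After credit = $14,295.65445 − $2,058 = $12,237.65445
Total = $12,237.65445 + $396 = $12,633.65445

$12,634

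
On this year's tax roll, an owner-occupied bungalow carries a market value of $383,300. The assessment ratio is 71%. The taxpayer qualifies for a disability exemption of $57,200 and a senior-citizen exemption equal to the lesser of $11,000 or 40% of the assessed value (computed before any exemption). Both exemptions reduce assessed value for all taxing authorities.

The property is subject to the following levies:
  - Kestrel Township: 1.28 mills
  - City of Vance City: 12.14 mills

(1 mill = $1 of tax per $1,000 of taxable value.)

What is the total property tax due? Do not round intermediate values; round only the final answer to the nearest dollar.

Assessed value = $383,300 × 0.71 = $272,143
Senior-citizen exemption = min($11,000, 40% × $272,143) = min($11,000, $108,857.2) = $11,000 (dollar cap binds)
Taxable value = $272,143 − $57,200 − $11,000 = $203,943
Kestrel Township: $203,943 × 0.00128 = $261.04704
City of Vance City: $203,943 × 0.01214 = $2,475.86802
Total = $2,736.91506

$2,737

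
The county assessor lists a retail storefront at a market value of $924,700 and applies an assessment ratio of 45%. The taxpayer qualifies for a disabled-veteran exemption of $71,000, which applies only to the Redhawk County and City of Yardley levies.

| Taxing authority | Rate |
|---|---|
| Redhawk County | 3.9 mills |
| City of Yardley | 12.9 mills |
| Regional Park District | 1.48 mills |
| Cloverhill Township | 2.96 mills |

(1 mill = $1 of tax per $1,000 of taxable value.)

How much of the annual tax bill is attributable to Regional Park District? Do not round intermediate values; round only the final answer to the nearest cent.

$615.85

Assessed value = $924,700 × 0.45 = $416,115
Regional Park District taxable value = $416,115 (exemption does not apply)
Regional Park District levy = $416,115 × 0.00148 = $615.8502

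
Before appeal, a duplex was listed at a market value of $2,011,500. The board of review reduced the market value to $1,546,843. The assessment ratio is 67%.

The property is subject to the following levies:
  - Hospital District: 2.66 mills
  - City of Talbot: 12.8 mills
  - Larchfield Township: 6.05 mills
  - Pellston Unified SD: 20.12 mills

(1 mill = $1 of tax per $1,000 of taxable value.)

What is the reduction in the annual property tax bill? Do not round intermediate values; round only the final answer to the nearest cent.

Old assessed value = $2,011,500 × 0.67 = $1,347,705
New assessed value = $1,546,843 × 0.67 = $1,036,384.81
Combined rate = 0.00266 + 0.0128 + 0.00605 + 0.02012 = 0.04163
Old tax = $1,347,705 × 0.04163 = $56,104.95915
New tax = $1,036,384.81 × 0.04163 = $43,144.6996403
Reduction = $56,104.95915 − $43,144.6996403 = $12,960.2595097

$12,960.26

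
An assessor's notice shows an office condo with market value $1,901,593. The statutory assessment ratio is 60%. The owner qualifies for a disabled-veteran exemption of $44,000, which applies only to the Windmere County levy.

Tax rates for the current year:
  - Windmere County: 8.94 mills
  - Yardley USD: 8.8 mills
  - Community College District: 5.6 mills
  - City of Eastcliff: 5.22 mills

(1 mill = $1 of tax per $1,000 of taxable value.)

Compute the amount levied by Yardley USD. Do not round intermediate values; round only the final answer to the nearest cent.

$10,040.41

Assessed value = $1,901,593 × 0.6 = $1,140,955.8
Yardley USD taxable value = $1,140,955.8 (exemption does not apply)
Yardley USD levy = $1,140,955.8 × 0.0088 = $10,040.41104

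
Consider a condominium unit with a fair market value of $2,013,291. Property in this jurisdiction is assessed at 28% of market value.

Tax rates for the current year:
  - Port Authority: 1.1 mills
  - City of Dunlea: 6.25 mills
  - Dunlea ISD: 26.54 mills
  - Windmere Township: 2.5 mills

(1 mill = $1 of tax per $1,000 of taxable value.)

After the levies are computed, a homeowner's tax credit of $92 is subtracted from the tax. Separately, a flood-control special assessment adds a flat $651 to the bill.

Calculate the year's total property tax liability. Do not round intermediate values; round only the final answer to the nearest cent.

Assessed value = $2,013,291 × 0.28 = $563,721.48
Port Authority: $563,721.48 × 0.0011 = $620.093628
City of Dunlea: $563,721.48 × 0.00625 = $3,523.25925
Dunlea ISD: $563,721.48 × 0.02654 = $14,961.1680792
Windmere Township: $563,721.48 × 0.0025 = $1,409.3037
Levies subtotal = $20,513.8246572
After credit = $20,513.8246572 − $92 = $20,421.8246572
Total = $20,421.8246572 + $651 = $21,072.8246572

$21,072.82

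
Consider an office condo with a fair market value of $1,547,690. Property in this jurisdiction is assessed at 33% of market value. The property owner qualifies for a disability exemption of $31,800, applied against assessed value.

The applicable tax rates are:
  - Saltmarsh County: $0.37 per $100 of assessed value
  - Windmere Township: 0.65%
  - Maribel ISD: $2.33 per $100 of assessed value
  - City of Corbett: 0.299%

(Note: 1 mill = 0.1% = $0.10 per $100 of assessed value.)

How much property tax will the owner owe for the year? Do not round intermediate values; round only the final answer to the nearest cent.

$17,476.44

Assessed value = $1,547,690 × 0.33 = $510,737.7
Taxable value = $510,737.7 − $31,800 = $478,937.7
Saltmarsh County: $478,937.7 × 0.0037 = $1,772.06949
Windmere Township: $478,937.7 × 0.0065 = $3,113.09505
Maribel ISD: $478,937.7 × 0.0233 = $11,159.24841
City of Corbett: $478,937.7 × 0.00299 = $1,432.023723
Total = $17,476.436673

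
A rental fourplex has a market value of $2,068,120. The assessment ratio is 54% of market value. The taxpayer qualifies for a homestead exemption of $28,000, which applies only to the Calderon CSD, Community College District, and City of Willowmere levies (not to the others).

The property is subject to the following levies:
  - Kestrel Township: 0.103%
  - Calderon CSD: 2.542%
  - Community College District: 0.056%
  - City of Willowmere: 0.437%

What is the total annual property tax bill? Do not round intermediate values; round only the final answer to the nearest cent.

$34,194.91

Assessed value = $2,068,120 × 0.54 = $1,116,784.8
Kestrel Township: $1,116,784.8 × 0.00103 = $1,150.288344
Calderon CSD: ($1,116,784.8 − $28,000) × 0.02542 = $1,088,784.8 × 0.02542 = $27,676.909616
Community College District: ($1,116,784.8 − $28,000) × 0.00056 = $1,088,784.8 × 0.00056 = $609.719488
City of Willowmere: ($1,116,784.8 − $28,000) × 0.00437 = $1,088,784.8 × 0.00437 = $4,757.989576
Total = $34,194.907024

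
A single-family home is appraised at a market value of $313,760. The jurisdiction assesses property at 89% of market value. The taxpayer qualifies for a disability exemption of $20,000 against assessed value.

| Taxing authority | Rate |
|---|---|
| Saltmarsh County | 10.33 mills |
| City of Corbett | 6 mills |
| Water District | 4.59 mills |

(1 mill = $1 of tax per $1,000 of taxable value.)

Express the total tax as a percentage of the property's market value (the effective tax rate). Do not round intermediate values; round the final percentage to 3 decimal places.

1.729%

Assessed value = $313,760 × 0.89 = $279,246.4
Taxable value = $279,246.4 − $20,000 = $259,246.4
Saltmarsh County: $259,246.4 × 0.01033 = $2,678.015312
City of Corbett: $259,246.4 × 0.006 = $1,555.4784
Water District: $259,246.4 × 0.00459 = $1,189.940976
Total tax = $5,423.434688
Effective rate = $5,423.434688 ÷ $313,760 = 1.729% of market value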